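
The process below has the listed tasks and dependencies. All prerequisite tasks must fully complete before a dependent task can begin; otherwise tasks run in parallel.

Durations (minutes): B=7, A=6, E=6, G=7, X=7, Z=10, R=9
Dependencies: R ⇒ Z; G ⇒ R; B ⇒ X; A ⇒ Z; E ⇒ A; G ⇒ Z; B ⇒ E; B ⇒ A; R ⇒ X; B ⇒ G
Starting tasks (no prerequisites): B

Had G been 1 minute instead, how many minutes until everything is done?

The binding path is B→G→R→Z = 7+7+9+10 = 33; finish at 33 minutes.
G is on the critical path; changing it to 1 makes that path 27 minutes.
New critical path: B→E→A→Z = 7+6+6+10 = 29 ⇒ 29 minutes.

29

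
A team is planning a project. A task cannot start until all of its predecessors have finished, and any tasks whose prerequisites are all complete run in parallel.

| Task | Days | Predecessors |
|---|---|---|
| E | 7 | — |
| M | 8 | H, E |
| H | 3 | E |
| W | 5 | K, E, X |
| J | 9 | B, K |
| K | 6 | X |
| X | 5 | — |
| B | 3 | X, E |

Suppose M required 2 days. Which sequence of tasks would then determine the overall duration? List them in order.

X, K, J

The binding path is X→K→J = 5+6+9 = 20; finish at 20 days.
M is off the critical path — its longest chain is 18 days, giving 2 of slack.
That remains the longest chain; total 20 days.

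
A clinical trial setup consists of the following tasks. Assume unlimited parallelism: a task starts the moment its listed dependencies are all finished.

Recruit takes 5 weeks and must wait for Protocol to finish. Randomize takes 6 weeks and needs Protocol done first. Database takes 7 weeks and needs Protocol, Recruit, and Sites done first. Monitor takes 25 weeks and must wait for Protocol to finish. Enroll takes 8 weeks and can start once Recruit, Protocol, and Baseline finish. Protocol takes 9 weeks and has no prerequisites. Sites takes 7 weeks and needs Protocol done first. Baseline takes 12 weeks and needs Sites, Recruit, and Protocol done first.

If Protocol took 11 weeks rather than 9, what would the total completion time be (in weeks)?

38

Baseline: Protocol→Sites→Baseline→Enroll = 9+7+12+8 = 36 → 36 weeks.
Protocol lies on that path, so at 11 weeks the path becomes 38 weeks.
That remains the longest chain; total 38 weeks.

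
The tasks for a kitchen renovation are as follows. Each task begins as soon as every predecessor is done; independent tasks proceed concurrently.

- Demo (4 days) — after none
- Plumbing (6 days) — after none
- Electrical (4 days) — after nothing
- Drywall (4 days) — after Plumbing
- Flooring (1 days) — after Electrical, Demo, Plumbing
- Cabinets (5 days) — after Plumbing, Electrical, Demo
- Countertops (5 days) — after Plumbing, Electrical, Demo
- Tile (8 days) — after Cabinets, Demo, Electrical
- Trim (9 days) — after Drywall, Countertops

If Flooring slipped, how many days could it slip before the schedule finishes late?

13

Plumbing→Countertops→Trim = 6+5+9 = 20 sets the makespan at 20 days.
The longest chain containing Flooring totals 7 days.
Slack of Flooring = 19 − 6 = 13 days.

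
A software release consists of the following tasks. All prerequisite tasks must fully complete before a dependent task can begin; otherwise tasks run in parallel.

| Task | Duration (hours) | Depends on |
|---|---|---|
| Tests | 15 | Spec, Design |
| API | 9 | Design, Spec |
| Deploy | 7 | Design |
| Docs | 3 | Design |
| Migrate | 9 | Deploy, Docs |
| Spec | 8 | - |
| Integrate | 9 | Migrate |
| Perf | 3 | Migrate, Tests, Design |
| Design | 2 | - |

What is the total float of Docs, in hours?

The longest chain is Design→Deploy→Migrate→Integrate = 2+7+9+9 = 27; overall finish 27 hours.
Longest path through Docs: 23 hours (earliest finish 5, latest finish 9).
Slack of Docs = 6 − 2 = 4 hours.

4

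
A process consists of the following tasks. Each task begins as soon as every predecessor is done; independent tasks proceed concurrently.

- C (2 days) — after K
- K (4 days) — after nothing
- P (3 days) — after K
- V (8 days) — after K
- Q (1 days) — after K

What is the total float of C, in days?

6

The longest chain is K→V = 4+8 = 12; overall finish 12 days.
Longest path through C: 6 days (earliest finish 6, latest finish 12).
So C can slip 12 − 6 = 6 days.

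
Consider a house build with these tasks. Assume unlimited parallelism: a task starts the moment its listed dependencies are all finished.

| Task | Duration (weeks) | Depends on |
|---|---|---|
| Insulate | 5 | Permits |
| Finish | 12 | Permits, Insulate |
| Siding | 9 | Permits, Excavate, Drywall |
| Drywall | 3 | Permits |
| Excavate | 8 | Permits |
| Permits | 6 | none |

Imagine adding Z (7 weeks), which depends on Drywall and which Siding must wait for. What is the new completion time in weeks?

25

Originally the job takes 23 weeks.
With Z inserted, Siding now waits for max(Permits, Excavate, Drywall, Z).
New critical path: Permits→Drywall→Z→Siding = 6+3+7+9 = 25 ⇒ 25 weeks.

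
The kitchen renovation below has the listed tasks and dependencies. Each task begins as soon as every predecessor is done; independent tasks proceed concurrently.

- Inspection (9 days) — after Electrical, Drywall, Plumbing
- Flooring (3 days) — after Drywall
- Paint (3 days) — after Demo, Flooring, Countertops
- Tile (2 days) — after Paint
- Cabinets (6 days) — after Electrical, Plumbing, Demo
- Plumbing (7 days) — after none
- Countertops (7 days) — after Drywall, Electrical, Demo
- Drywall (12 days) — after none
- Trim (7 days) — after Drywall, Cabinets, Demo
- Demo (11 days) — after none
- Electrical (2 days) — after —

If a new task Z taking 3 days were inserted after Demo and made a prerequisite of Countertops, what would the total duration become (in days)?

26

Originally the plan takes 24 days.
With Z inserted, Countertops now waits for max(Drywall, Electrical, Demo, Z).
New critical path: Demo→Z→Countertops→Paint→Tile = 11+3+7+3+2 = 26 ⇒ 26 days.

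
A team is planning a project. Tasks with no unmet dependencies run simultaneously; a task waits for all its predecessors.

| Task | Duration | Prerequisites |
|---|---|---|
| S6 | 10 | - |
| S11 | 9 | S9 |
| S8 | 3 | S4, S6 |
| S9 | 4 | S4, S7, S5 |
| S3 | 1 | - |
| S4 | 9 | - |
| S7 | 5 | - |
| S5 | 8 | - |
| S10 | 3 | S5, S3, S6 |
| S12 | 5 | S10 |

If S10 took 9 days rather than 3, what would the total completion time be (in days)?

24

Critical path before the change: S4→S9→S11 = 9+4+9 = 22 giving 22 days.
S10 is off the critical path — its longest chain is 18 days, giving 4 of slack.
The binding chain switches to S6→S10→S12 = 10+9+5 = 24; finish 24 days.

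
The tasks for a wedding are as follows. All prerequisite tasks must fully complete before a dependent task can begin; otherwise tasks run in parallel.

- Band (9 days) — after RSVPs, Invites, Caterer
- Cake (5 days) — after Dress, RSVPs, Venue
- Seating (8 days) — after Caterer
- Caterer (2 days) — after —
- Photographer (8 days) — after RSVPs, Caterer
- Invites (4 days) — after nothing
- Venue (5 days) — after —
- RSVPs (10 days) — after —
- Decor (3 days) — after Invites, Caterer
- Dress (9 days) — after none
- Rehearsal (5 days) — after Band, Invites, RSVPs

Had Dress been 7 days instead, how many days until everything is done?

24

The binding path is RSVPs→Band→Rehearsal = 10+9+5 = 24; finish at 24 days.
Dress has 10 days of float (longest path through it is 14).
The critical path is still RSVPs→Band→Rehearsal; finish is now 24 days.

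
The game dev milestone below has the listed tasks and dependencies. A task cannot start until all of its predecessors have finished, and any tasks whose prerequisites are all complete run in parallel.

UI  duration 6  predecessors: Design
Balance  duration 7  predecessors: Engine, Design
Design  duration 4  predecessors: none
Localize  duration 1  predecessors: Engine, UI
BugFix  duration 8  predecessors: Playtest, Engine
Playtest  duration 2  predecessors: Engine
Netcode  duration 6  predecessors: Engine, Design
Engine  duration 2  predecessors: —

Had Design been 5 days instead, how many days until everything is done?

Actual critical path: Engine→Playtest→BugFix = 2+2+8 = 12 ⇒ 12 days.
Design is off the critical path — its longest chain is 11 days, giving 1 of slack.
Now Design→UI→Localize = 5+6+1 = 12 is longest, so the finish becomes 12 days.

12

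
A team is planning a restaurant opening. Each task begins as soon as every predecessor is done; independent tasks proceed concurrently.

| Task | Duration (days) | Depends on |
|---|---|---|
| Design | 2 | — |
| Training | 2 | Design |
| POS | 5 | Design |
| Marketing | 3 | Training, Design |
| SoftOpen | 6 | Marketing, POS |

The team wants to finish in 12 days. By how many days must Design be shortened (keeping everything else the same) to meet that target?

1

Current finish: 13 days; target: 12.
Design is on every critical path, so each day cut from Design cuts the finish by one (this holds down to a finish of 12).
Need 13 − 12 = 1 day off Design → Design becomes 1 day, finish becomes 12.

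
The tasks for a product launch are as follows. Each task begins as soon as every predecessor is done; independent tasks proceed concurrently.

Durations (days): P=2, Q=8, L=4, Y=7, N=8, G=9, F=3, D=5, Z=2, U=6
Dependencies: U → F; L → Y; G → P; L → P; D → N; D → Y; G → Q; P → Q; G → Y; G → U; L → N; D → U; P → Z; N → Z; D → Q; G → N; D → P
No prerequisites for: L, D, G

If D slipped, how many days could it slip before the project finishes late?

4

G→P→Q = 9+2+8 = 19 sets the makespan at 19 days.
D finishes as early as 5 and must finish by 9.
Slack of D = 4 − 0 = 4 days.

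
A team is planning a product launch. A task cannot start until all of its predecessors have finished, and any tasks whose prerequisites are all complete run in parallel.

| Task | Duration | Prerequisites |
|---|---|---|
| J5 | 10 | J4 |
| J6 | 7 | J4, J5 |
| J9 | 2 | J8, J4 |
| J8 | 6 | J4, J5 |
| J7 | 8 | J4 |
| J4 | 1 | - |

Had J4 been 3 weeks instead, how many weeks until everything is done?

21

The binding path is J4→J5→J8→J9 = 1+10+6+2 = 19; finish at 19 weeks.
J4 lies on that path, so at 3 weeks the path becomes 21 weeks.
No other chain overtakes it, so the finish is 21 weeks.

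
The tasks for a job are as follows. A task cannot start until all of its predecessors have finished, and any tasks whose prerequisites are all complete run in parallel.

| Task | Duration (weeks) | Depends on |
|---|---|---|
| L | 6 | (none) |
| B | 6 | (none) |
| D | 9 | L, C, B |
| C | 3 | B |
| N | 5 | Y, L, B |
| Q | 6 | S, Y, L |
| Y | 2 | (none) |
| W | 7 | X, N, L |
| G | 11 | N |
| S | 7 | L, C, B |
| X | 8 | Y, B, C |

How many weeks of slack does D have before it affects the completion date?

6

Critical path: B→C→X→W = 6+3+8+7 = 24, so the finish is 24 weeks.
D finishes as early as 18 and must finish by 24.
So D can slip 24 − 18 = 6 weeks.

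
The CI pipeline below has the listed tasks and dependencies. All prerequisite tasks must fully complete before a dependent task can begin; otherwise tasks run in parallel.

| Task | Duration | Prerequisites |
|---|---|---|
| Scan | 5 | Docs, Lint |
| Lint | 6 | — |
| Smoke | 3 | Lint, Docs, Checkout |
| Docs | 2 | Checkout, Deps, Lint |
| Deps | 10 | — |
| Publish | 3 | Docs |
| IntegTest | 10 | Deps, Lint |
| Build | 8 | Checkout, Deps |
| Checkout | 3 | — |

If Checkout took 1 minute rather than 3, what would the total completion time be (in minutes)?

20

Actual critical path: Deps→IntegTest = 10+10 = 20 ⇒ 20 minutes.
The longest path through Checkout is only 11 minutes, so Checkout has float 9.
The critical path is still Deps→IntegTest; finish is now 20 minutes.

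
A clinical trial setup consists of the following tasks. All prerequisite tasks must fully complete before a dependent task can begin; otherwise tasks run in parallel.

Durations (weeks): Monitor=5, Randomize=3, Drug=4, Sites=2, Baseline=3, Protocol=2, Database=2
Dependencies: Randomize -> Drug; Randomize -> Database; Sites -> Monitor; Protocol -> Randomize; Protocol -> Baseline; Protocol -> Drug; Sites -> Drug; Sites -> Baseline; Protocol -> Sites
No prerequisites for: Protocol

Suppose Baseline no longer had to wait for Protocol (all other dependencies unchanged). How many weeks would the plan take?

9

Original critical path: Protocol→Sites→Monitor = 2+2+5 = 9 ⇒ 9 weeks.
Dropping Protocol→Baseline doesn't change Baseline's earliest start (4); another predecessor still binds.
After: Protocol→Sites→Monitor = 2+2+5 = 9 → 9 weeks.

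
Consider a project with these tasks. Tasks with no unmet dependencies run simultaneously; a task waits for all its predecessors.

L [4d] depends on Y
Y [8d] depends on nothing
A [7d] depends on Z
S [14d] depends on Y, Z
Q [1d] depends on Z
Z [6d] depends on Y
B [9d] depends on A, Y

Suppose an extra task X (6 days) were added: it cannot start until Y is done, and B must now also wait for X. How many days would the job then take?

Originally the job takes 30 days.
With X inserted, B now waits for max(A, Y, X).
New critical path: Y→Z→A→B = 8+6+7+9 = 30 ⇒ 30 days.

30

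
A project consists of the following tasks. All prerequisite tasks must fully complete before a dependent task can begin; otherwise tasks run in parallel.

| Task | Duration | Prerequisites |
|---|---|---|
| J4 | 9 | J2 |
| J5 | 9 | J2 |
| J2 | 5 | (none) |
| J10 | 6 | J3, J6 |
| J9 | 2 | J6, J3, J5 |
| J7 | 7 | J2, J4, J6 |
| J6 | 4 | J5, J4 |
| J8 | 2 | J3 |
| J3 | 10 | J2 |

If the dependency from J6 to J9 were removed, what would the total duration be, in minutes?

Original critical path: J2→J4→J6→J7 = 5+9+4+7 = 25 ⇒ 25 minutes.
Without J6→J9, J9's earliest start moves from 18 to 15.
New critical path: J2→J4→J6→J7 = 5+9+4+7 = 25 ⇒ 25 minutes.

25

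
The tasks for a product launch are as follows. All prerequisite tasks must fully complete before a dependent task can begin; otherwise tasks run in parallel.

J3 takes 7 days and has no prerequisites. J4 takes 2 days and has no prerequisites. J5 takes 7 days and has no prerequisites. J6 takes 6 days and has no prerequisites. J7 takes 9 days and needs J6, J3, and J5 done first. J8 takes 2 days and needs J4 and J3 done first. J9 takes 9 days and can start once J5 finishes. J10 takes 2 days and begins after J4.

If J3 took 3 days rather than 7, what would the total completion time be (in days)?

16

Critical path before the change: J3→J7 = 7+9 = 16 giving 16 days.
J3 lies on that path, so at 3 days the path becomes 12 days.
The binding chain switches to J5→J7 = 7+9 = 16; finish 16 days.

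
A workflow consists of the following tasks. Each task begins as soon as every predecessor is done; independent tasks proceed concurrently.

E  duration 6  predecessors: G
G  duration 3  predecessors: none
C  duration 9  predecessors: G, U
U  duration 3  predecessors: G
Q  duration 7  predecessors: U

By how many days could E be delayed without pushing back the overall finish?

G→U→C = 3+3+9 = 15 sets the makespan at 15 days.
The longest chain containing E totals 9 days.
Slack of E = 9 − 3 = 6 days.

6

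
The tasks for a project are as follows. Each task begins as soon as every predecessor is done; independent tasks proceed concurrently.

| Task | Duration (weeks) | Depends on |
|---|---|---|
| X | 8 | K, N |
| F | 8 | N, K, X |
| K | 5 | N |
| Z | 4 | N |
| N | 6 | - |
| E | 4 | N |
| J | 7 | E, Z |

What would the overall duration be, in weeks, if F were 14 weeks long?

As given, the longest chain is N→K→X→F = 6+5+8+8 = 27, so the finish is 27 weeks.
Since F is critical, the +6 change carries straight to that chain (now 33 weeks).
No other chain overtakes it, so the finish is 33 weeks.

33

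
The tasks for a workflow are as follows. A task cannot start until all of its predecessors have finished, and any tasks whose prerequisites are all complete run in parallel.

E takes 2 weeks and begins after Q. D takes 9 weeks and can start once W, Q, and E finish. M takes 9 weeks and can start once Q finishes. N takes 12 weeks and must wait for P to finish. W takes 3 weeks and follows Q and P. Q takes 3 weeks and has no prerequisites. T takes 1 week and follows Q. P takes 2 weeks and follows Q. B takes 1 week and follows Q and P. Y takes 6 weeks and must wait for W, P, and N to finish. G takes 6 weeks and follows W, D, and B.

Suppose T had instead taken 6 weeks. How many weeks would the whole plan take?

Baseline: Q→P→N→Y = 3+2+12+6 = 23 → 23 weeks.
T is off the critical path — its longest chain is 4 weeks, giving 19 of slack.
The critical path is still Q→P→N→Y; finish is now 23 weeks.

23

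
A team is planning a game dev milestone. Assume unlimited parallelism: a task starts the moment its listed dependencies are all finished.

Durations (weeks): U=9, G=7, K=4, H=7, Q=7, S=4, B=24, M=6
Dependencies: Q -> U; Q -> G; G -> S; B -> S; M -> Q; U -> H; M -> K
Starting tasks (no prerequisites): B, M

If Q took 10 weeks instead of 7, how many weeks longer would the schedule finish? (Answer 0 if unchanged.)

3

Baseline: M→Q→U→H = 6+7+9+7 = 29 → 29 weeks.
Since Q is critical, the +3 change carries straight to that chain (now 32 weeks).
No other chain overtakes it, so the finish is 32 weeks.
Change in finish: 32 − 29 = +3 weeks.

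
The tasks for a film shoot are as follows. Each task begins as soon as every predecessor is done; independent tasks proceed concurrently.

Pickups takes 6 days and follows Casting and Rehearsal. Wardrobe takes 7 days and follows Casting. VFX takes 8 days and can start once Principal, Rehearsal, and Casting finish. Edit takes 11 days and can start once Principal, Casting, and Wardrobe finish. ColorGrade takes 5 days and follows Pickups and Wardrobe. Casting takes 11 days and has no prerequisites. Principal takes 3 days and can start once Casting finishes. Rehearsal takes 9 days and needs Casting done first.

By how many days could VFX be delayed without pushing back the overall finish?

The longest chain is Casting→Rehearsal→Pickups→ColorGrade = 11+9+6+5 = 31; overall finish 31 days.
The longest chain containing VFX totals 28 days.
Slack of VFX = 23 − 20 = 3 days.

3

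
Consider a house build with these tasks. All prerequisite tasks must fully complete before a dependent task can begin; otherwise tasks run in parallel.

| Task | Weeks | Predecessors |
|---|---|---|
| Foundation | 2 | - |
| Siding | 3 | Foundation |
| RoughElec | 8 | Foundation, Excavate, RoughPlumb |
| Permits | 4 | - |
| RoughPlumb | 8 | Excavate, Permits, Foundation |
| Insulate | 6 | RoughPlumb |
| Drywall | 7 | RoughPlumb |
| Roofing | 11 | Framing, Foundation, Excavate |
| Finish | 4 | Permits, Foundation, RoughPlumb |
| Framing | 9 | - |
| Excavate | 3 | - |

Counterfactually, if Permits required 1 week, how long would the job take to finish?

20

As given, the longest chain is Permits→RoughPlumb→RoughElec = 4+8+8 = 20, so the finish is 20 weeks.
Permits lies on that path, so at 1 week the path becomes 17 weeks.
New critical path: Framing→Roofing = 9+11 = 20 ⇒ 20 weeks.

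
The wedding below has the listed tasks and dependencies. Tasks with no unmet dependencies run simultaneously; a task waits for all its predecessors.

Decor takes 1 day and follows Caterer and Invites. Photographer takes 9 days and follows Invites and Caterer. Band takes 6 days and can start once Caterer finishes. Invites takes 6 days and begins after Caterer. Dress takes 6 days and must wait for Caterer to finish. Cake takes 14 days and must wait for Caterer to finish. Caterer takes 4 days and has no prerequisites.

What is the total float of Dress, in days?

The longest chain is Caterer→Invites→Photographer = 4+6+9 = 19; overall finish 19 days.
The longest chain containing Dress totals 10 days.
Slack of Dress = 13 − 4 = 9 days.

9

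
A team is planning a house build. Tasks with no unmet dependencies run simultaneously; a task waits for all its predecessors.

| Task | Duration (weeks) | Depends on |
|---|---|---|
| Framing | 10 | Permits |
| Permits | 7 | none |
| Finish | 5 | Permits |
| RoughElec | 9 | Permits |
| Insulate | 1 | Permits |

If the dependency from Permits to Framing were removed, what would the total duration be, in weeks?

16

Original critical path: Permits→Framing = 7+10 = 17 ⇒ 17 weeks.
Without Permits→Framing, Framing's earliest start moves from 7 to 0.
After: Permits→RoughElec = 7+9 = 16 → 16 weeks.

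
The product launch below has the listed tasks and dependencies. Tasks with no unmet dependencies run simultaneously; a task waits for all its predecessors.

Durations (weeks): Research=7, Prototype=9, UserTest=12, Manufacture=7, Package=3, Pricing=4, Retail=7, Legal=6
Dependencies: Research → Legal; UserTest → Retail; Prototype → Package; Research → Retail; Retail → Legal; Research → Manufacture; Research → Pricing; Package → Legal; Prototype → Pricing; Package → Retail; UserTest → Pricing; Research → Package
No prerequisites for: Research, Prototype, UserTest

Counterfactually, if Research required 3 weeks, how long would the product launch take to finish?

Actual critical path: Prototype→Package→Retail→Legal = 9+3+7+6 = 25 ⇒ 25 weeks.
Research is off the critical path — its longest chain is 23 weeks, giving 2 of slack.
No other chain overtakes it, so the finish is 25 weeks.

25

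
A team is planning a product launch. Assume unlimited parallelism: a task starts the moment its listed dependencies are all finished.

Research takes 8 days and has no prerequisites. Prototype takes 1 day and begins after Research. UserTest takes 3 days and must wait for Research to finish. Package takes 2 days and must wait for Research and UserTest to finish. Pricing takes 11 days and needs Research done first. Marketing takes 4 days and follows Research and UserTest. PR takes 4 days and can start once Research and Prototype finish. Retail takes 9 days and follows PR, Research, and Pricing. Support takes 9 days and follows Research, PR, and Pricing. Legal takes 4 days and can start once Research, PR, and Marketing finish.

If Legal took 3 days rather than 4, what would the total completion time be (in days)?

28

Actual critical path: Research→Pricing→Retail = 8+11+9 = 28 ⇒ 28 days.
Legal is off the critical path — its longest chain is 19 days, giving 9 of slack.
The critical path is still Research→Pricing→Retail; finish is now 28 days.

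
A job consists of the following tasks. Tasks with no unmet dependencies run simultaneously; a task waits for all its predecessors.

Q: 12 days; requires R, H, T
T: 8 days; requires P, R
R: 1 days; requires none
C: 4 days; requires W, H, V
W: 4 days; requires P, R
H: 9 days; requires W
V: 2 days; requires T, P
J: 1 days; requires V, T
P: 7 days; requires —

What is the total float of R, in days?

P→W→H→Q = 7+4+9+12 = 32 sets the makespan at 32 days.
The longest chain containing R totals 26 days.
Slack of R = 6 − 0 = 6 days.

6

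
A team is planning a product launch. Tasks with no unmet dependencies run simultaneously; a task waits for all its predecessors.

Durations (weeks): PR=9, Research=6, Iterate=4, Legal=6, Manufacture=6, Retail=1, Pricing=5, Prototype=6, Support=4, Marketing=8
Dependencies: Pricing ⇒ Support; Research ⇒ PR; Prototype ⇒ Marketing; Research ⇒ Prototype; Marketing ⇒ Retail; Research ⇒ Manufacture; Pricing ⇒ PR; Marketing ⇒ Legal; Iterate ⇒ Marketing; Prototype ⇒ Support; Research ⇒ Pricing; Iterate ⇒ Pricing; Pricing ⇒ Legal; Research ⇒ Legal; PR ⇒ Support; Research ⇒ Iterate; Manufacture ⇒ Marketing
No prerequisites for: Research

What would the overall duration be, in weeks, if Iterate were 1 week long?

26

Actual critical path: Research→Iterate→Pricing→PR→Support = 6+4+5+9+4 = 28 ⇒ 28 weeks.
Iterate is on the critical path; changing it to 1 makes that path 25 weeks.
The binding chain switches to Research→Prototype→Marketing→Legal = 6+6+8+6 = 26; finish 26 weeks.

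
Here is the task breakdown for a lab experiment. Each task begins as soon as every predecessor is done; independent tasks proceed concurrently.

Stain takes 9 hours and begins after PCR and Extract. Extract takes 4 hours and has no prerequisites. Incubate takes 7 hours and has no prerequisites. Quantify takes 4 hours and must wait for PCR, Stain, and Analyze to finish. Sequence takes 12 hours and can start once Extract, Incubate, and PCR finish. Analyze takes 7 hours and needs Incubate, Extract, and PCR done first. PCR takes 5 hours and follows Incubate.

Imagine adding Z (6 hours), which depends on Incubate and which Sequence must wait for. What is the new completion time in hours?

Originally the plan takes 25 hours.
With Z inserted, Sequence now waits for max(Extract, Incubate, PCR, Z).
New critical path: Incubate→Z→Sequence = 7+6+12 = 25 ⇒ 25 hours.

25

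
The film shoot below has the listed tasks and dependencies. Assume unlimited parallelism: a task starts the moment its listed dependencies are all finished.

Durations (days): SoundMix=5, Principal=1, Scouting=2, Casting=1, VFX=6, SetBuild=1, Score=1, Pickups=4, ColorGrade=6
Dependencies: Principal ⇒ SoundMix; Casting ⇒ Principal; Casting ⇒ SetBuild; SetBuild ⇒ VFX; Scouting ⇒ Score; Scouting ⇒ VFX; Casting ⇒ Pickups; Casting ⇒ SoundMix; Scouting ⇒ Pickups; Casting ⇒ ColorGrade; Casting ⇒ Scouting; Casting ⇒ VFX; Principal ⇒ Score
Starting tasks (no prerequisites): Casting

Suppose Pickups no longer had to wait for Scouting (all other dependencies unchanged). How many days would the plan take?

9

With the dependency in place, Casting→Scouting→VFX = 1+2+6 = 9 sets the finish at 9 days.
Without Scouting→Pickups, Pickups's earliest start moves from 3 to 1.
After: Casting→Scouting→VFX = 1+2+6 = 9 → 9 days.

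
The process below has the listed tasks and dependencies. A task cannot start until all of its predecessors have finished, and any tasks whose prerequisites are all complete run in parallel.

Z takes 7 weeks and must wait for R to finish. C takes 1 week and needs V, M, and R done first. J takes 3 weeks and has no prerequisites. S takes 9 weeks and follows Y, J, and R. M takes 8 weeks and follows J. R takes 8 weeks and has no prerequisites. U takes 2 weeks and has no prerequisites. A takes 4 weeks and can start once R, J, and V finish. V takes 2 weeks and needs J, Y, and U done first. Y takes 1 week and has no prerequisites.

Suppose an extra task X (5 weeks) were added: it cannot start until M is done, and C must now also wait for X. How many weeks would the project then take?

17

Originally the project takes 17 weeks.
With X inserted, C now waits for max(V, M, R, X).
New critical path: J→M→X→C = 3+8+5+1 = 17 ⇒ 17 weeks.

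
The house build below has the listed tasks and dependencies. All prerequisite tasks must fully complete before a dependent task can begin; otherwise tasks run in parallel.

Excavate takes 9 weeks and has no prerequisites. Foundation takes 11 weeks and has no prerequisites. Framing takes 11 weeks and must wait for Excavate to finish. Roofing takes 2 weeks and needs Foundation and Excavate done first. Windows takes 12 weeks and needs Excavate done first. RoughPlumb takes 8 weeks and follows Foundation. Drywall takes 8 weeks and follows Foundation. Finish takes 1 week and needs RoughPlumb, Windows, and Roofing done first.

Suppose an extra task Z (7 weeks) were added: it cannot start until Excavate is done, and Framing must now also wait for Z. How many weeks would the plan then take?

Originally the plan takes 22 weeks.
With Z inserted, Framing now waits for max(Excavate, Z).
New critical path: Excavate→Z→Framing = 9+7+11 = 27 ⇒ 27 weeks.

27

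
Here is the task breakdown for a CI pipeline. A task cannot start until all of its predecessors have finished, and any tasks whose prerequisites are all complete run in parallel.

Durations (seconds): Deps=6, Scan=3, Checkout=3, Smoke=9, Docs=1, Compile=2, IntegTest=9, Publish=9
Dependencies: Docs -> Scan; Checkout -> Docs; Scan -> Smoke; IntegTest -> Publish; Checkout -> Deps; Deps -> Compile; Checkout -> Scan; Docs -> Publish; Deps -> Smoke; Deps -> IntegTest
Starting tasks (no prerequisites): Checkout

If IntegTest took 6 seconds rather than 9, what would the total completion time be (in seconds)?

Actual critical path: Checkout→Deps→IntegTest→Publish = 3+6+9+9 = 27 ⇒ 27 seconds.
Since IntegTest is critical, the -3 change carries straight to that chain (now 24 seconds).
The critical path is still Checkout→Deps→IntegTest→Publish; finish is now 24 seconds.

24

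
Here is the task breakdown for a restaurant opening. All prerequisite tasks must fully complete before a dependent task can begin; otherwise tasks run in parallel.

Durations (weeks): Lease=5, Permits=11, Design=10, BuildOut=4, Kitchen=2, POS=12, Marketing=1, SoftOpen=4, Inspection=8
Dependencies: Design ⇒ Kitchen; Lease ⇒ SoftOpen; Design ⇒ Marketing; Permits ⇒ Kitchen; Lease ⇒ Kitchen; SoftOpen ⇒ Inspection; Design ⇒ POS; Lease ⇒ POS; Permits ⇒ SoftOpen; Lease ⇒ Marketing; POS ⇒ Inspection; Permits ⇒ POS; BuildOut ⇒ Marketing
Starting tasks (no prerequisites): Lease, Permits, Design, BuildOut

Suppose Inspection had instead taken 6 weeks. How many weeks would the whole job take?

As given, the longest chain is Permits→POS→Inspection = 11+12+8 = 31, so the finish is 31 weeks.
Since Inspection is critical, the -2 change carries straight to that chain (now 29 weeks).
No other chain overtakes it, so the finish is 29 weeks.

29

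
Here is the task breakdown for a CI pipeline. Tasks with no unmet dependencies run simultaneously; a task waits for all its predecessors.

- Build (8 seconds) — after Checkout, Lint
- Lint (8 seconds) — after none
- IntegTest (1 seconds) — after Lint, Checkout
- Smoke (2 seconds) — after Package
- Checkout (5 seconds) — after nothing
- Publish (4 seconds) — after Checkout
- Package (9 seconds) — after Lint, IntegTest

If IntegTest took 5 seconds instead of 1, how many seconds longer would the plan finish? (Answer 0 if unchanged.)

Baseline: Lint→IntegTest→Package→Smoke = 8+1+9+2 = 20 → 20 seconds.
IntegTest is on the critical path; changing it to 5 makes that path 24 seconds.
That remains the longest chain; total 24 seconds.
Change in finish: 24 − 20 = +4 seconds.

4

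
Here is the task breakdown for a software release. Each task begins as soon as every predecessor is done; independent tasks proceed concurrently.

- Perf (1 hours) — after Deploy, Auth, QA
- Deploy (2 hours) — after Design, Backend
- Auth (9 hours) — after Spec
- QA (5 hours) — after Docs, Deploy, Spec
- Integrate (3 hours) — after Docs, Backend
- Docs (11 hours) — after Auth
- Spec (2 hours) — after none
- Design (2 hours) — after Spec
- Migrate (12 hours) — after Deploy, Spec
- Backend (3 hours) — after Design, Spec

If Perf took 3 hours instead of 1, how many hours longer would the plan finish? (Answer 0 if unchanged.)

2

Critical path before the change: Spec→Auth→Docs→QA→Perf = 2+9+11+5+1 = 28 giving 28 hours.
Perf is on the critical path; changing it to 3 makes that path 30 hours.
The critical path is still Spec→Auth→Docs→QA→Perf; finish is now 30 hours.
Change in finish: 30 − 28 = +2 hours.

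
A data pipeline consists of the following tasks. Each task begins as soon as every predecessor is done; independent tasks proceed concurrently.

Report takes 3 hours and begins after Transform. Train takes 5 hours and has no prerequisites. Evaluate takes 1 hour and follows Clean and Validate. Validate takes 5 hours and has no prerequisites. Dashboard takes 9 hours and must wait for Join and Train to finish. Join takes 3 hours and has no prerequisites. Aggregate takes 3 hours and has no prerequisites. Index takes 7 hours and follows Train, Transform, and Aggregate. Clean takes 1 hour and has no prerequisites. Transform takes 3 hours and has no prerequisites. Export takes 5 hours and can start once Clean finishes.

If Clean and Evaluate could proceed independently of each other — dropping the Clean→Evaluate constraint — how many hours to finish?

Original critical path: Train→Dashboard = 5+9 = 14 ⇒ 14 hours.
Dropping Clean→Evaluate doesn't change Evaluate's earliest start (5); another predecessor still binds.
The longest chain is now Train→Dashboard = 5+9 = 14, so the schedule takes 14 hours.

14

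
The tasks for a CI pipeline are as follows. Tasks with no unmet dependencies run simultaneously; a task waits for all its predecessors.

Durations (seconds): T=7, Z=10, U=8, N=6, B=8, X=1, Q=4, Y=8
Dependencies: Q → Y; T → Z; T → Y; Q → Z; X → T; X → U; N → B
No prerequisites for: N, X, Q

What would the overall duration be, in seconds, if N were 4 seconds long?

Baseline: X→T→Z = 1+7+10 = 18 → 18 seconds.
N has 4 seconds of float (longest path through it is 14).
No other chain overtakes it, so the finish is 18 seconds.

18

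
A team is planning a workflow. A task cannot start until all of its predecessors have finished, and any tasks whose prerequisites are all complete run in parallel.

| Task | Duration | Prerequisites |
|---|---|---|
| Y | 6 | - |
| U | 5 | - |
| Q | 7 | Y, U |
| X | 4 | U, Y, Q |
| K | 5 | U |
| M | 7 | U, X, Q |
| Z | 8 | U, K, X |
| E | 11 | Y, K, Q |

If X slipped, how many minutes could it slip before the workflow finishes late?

0

The longest chain is Y→Q→X→Z = 6+7+4+8 = 25; overall finish 25 minutes.
X finishes as early as 17 and must finish by 17.
Slack of X = 13 − 13 = 0 minutes.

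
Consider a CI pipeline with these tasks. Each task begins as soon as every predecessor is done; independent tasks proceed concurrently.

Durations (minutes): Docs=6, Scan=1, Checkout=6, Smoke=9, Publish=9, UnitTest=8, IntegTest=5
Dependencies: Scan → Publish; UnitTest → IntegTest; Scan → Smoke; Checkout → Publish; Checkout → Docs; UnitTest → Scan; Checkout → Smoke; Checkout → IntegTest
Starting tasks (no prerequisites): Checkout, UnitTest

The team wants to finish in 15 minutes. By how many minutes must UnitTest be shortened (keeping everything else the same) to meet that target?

Current finish: 18 minutes; target: 15.
UnitTest is on every critical path, so each minute cut from UnitTest cuts the finish by one (this holds down to a finish of 15).
Need 18 − 15 = 3 minutes off UnitTest → UnitTest becomes 5 minutes, finish becomes 15.

3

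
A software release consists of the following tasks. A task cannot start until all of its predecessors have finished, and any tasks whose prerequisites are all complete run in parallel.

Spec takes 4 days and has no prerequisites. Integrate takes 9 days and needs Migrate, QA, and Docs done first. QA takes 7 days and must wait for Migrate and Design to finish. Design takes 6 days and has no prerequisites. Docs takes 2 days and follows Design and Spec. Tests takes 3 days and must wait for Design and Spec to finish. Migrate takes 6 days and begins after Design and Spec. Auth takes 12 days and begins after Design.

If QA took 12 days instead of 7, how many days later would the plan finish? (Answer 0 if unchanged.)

Critical path before the change: Design→Migrate→QA→Integrate = 6+6+7+9 = 28 giving 28 days.
QA is on the critical path; changing it to 12 makes that path 33 days.
The critical path is still Design→Migrate→QA→Integrate; finish is now 33 days.
Change in finish: 33 − 28 = +5 days.

5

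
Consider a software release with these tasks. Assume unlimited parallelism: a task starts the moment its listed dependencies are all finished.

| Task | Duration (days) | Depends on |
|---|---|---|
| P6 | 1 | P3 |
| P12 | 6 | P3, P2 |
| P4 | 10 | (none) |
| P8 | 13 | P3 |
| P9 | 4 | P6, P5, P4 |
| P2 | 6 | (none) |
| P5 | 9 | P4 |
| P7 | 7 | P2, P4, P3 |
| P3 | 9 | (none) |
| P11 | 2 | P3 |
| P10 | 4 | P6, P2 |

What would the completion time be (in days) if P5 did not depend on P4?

22

Original critical path: P4→P5→P9 = 10+9+4 = 23 ⇒ 23 days.
Without P4→P5, P5's earliest start moves from 10 to 0.
The longest chain is now P3→P8 = 9+13 = 22, so the schedule takes 22 days.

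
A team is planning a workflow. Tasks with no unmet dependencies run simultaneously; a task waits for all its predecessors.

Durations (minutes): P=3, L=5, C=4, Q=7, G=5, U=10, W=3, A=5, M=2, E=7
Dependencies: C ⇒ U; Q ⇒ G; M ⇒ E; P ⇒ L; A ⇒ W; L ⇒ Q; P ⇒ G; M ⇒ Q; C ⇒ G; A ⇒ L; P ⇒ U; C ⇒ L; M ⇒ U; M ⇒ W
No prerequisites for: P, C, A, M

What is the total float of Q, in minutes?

0

Critical path: A→L→Q→G = 5+5+7+5 = 22, so the finish is 22 minutes.
Longest path through Q: 22 minutes (earliest finish 17, latest finish 17).
Float = 22 − 22 = 0.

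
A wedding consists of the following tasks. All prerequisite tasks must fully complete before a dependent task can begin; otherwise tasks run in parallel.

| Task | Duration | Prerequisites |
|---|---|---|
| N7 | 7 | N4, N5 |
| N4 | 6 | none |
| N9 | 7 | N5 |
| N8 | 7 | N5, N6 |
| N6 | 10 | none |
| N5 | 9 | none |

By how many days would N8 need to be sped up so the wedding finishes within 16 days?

Current finish: 17 days; target: 16.
N8 is on every critical path, so each day cut from N8 cuts the finish by one (this holds down to a finish of 16).
Need 17 − 16 = 1 day off N8 → N8 becomes 6 days, finish becomes 16.

1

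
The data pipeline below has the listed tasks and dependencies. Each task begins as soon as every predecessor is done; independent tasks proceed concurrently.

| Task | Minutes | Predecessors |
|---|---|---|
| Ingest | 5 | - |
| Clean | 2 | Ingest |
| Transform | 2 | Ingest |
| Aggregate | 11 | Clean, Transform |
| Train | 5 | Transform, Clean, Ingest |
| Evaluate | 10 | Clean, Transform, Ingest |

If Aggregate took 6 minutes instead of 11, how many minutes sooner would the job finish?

1

As given, the longest chain is Ingest→Clean→Aggregate = 5+2+11 = 18, so the finish is 18 minutes.
Aggregate lies on that path, so at 6 minutes the path becomes 13 minutes.
The binding chain switches to Ingest→Clean→Evaluate = 5+2+10 = 17; finish 17 minutes.
Change in finish: 17 − 18 = -1 minutes.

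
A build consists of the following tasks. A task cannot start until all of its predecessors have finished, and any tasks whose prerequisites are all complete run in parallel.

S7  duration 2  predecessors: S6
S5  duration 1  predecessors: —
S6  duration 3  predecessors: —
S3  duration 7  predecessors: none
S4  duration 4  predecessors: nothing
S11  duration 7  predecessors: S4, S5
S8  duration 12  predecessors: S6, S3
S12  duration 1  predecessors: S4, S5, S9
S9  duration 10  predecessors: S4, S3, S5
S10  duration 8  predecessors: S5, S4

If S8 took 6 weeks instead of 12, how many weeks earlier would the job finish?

Critical path before the change: S3→S8 = 7+12 = 19 giving 19 weeks.
Since S8 is critical, the -6 change carries straight to that chain (now 13 weeks).
New critical path: S3→S9→S12 = 7+10+1 = 18 ⇒ 18 weeks.
Change in finish: 18 − 19 = -1 weeks.

1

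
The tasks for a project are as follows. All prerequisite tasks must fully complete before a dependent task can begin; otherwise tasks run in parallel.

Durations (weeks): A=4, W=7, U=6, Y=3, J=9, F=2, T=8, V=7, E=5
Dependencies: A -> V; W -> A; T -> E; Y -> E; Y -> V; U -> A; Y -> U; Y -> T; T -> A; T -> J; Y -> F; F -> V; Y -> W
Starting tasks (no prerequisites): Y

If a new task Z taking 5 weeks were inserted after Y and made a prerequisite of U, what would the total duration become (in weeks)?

Originally the plan takes 22 weeks.
With Z inserted, U now waits for max(Y, Z).
New critical path: Y→Z→U→A→V = 3+5+6+4+7 = 25 ⇒ 25 weeks.

25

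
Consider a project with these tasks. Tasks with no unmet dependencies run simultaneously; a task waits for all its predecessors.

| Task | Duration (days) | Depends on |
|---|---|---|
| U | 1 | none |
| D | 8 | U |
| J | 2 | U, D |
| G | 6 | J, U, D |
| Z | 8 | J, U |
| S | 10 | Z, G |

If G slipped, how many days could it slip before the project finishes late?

2

The longest chain is U→D→J→Z→S = 1+8+2+8+10 = 29; overall finish 29 days.
The longest chain containing G totals 27 days.
Slack of G = 13 − 11 = 2 days.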